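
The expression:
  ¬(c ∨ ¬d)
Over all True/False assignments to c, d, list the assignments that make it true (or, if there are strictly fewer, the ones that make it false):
is true only for:
  c=False, d=True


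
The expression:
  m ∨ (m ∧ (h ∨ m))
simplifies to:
m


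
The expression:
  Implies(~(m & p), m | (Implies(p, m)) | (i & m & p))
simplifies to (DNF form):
m | ~p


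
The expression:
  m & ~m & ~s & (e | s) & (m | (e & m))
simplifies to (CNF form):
False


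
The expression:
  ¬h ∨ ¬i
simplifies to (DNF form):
¬h ∨ ¬i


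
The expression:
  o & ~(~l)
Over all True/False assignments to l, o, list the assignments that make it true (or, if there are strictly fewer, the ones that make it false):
is true only for:
  l=True, o=True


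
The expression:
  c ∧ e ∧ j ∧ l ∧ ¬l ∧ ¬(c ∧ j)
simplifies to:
False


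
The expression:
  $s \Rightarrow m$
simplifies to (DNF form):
$m \vee \neg s$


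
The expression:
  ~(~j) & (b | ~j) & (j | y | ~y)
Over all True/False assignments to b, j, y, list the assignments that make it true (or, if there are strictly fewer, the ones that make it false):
is true only for:
  b=True, j=True, y=False;
  b=True, j=True, y=True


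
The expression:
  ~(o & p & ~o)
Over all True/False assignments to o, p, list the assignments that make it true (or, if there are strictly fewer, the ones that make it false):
is always true.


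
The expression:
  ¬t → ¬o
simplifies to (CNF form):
t ∨ ¬o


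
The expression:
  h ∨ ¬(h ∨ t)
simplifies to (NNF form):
h ∨ ¬t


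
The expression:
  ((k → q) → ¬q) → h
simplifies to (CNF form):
h ∨ q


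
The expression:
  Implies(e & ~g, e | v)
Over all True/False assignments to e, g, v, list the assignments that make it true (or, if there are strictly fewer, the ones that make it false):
is always true.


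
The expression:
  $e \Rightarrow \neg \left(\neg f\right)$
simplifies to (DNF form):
$f \vee \neg e$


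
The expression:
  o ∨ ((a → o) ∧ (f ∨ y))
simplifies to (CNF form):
(o ∨ ¬a) ∧ (f ∨ o ∨ y)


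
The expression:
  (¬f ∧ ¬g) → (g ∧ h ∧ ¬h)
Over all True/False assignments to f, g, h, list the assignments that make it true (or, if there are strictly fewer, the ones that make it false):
is false only for:
  f=False, g=False, h=False;
  f=False, g=False, h=True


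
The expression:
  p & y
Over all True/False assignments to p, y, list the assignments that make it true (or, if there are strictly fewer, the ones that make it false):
is true only for:
  p=True, y=True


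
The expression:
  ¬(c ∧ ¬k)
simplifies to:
k ∨ ¬c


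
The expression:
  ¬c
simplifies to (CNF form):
¬c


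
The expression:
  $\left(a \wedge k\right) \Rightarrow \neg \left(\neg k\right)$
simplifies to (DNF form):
$\text{True}$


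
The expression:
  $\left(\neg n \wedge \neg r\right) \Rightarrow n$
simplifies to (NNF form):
$n \vee r$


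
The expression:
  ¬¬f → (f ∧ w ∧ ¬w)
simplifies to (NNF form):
¬f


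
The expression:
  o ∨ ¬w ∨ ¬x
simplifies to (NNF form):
o ∨ ¬w ∨ ¬x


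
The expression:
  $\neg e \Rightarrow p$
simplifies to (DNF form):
$e \vee p$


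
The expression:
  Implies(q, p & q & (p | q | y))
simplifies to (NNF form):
p | ~q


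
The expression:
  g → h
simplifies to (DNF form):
h ∨ ¬g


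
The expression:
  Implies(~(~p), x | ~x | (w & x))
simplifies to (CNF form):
True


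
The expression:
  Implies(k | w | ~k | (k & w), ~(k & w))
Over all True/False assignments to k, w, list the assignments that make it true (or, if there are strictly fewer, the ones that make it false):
is false only for:
  k=True, w=True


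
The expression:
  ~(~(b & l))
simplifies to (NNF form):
b & l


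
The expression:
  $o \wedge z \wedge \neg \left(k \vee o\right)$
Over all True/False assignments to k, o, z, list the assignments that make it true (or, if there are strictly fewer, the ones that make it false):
is never true.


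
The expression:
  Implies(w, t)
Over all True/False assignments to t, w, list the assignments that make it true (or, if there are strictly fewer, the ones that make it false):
is false only for:
  t=False, w=True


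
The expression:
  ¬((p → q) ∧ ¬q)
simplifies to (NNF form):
p ∨ q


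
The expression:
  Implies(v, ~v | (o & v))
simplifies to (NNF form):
o | ~v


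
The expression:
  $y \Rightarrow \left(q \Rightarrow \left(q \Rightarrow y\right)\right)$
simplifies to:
$\text{True}$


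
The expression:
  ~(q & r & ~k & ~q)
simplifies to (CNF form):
True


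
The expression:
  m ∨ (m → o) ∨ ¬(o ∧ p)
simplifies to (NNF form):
True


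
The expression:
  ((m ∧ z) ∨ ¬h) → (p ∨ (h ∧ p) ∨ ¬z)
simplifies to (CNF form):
(h ∨ p ∨ ¬z) ∧ (p ∨ ¬m ∨ ¬z)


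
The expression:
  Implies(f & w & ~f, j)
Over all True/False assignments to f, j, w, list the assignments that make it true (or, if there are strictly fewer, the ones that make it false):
is always true.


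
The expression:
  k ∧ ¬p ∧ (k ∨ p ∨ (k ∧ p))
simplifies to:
k ∧ ¬p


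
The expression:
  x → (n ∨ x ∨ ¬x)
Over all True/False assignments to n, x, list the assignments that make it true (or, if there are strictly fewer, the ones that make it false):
is always true.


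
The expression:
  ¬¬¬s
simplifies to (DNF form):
¬s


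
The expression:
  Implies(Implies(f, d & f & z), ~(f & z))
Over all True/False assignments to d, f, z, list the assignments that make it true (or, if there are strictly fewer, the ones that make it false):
is false only for:
  d=True, f=True, z=True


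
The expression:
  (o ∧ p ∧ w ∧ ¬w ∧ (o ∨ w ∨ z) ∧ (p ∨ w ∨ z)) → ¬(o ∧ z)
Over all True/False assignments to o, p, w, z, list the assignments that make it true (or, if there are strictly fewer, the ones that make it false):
is always true.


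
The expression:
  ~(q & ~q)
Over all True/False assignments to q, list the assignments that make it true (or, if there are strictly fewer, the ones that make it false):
is always true.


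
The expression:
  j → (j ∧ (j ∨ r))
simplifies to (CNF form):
True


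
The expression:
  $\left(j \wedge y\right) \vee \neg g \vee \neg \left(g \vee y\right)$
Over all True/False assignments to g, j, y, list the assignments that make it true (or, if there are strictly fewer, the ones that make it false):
is false only for:
  g=True, j=False, y=False;
  g=True, j=False, y=True;
  g=True, j=True, y=False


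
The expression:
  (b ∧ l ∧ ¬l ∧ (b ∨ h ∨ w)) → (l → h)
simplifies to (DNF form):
True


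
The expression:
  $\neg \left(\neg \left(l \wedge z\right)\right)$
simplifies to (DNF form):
$l \wedge z$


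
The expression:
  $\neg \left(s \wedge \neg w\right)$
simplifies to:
$w \vee \neg s$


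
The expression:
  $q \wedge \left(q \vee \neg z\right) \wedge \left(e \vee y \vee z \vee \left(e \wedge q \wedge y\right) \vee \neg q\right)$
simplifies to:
$q \wedge \left(e \vee y \vee z\right)$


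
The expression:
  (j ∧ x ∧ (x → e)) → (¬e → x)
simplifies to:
True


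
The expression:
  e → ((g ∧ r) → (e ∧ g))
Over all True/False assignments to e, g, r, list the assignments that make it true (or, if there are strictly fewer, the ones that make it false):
is always true.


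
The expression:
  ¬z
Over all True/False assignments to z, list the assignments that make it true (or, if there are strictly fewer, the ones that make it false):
is true only for:
  z=False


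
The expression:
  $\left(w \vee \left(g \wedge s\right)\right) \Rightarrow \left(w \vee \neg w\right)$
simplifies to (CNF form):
$\text{True}$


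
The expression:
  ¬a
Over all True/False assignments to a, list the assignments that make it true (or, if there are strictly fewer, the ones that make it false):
is true only for:
  a=False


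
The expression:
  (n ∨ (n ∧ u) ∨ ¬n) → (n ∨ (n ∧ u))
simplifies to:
n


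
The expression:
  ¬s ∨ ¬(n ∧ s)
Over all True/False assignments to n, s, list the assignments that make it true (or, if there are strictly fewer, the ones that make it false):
is false only for:
  n=True, s=True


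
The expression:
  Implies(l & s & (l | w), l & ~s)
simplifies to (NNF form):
~l | ~s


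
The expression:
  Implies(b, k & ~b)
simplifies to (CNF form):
~b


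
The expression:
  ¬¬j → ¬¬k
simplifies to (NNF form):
k ∨ ¬j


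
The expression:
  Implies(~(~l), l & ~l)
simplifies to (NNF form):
~l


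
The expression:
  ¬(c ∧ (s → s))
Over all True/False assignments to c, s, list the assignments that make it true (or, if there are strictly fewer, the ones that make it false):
is true only for:
  c=False, s=False;
  c=False, s=True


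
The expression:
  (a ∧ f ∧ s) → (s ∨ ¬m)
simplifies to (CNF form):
True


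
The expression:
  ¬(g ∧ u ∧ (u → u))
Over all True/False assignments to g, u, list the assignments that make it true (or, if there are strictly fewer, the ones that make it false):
is false only for:
  g=True, u=True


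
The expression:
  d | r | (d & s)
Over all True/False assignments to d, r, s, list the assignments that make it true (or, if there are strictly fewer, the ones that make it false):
is false only for:
  d=False, r=False, s=False;
  d=False, r=False, s=True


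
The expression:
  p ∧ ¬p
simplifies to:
False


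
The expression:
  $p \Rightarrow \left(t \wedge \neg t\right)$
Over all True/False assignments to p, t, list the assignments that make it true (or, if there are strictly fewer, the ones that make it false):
is true only for:
  p=False, t=False;
  p=False, t=True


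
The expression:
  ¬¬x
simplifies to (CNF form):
x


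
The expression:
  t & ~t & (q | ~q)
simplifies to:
False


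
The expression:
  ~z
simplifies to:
~z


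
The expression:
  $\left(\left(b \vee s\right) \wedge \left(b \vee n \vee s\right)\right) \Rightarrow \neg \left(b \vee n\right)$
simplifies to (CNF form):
$\neg b \wedge \left(\neg n \vee \neg s\right)$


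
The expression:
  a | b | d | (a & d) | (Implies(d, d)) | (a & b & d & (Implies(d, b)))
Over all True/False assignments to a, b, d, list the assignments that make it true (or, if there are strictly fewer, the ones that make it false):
is always true.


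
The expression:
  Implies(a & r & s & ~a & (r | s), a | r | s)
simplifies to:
True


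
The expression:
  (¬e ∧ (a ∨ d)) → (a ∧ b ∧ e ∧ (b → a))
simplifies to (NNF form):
e ∨ (¬a ∧ ¬d)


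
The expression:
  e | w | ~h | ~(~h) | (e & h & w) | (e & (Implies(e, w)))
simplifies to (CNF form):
True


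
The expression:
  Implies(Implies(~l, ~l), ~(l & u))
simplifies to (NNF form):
~l | ~u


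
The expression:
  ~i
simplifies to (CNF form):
~i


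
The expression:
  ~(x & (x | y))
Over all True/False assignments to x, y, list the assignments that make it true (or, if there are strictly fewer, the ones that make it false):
is true only for:
  x=False, y=False;
  x=False, y=True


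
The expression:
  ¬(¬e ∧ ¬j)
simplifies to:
e ∨ j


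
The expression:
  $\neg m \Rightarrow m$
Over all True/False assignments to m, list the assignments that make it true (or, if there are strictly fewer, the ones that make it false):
is true only for:
  m=True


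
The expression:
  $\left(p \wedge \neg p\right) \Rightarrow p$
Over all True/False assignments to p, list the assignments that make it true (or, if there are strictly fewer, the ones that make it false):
is always true.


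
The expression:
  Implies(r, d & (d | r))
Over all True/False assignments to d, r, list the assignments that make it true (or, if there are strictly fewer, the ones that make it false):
is false only for:
  d=False, r=True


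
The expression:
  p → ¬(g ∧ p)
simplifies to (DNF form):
¬g ∨ ¬p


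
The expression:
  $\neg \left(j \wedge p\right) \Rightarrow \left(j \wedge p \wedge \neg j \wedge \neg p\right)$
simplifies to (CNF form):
$j \wedge p$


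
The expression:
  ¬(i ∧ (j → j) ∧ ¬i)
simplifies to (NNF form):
True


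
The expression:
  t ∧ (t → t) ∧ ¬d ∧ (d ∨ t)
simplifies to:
t ∧ ¬d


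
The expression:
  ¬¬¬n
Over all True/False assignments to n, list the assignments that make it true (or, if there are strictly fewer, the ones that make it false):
is true only for:
  n=False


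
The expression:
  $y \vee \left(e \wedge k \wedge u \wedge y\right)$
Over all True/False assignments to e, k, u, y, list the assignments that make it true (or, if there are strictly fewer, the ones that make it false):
is true only for:
  e=False, k=False, u=False, y=True;
  e=False, k=False, u=True, y=True;
  e=False, k=True, u=False, y=True;
  e=False, k=True, u=True, y=True;
  e=True, k=False, u=False, y=True;
  e=True, k=False, u=True, y=True;
  e=True, k=True, u=False, y=True;
  e=True, k=True, u=True, y=True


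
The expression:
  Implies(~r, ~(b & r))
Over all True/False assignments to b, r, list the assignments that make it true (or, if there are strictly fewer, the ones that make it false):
is always true.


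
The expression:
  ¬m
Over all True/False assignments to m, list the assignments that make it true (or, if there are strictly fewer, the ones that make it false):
is true only for:
  m=False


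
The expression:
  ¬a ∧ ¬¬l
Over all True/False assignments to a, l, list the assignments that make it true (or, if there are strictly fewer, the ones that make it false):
is true only for:
  a=False, l=True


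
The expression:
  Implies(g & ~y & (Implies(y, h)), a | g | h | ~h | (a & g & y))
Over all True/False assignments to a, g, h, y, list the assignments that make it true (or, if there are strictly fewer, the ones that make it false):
is always true.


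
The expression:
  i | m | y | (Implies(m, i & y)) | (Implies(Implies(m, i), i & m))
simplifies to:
True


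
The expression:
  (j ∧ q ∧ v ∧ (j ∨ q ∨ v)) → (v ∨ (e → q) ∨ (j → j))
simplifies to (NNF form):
True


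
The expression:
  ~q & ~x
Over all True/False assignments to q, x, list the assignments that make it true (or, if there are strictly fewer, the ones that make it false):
is true only for:
  q=False, x=False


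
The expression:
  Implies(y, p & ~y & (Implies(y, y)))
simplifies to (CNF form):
~y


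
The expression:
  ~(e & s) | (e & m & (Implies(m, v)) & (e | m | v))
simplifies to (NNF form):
~e | ~s | (m & v)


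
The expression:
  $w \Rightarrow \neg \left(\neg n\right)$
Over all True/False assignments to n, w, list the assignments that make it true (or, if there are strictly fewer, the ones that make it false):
is false only for:
  n=False, w=True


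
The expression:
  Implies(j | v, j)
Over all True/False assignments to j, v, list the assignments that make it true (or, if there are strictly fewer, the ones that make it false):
is false only for:
  j=False, v=True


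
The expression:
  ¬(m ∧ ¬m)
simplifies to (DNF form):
True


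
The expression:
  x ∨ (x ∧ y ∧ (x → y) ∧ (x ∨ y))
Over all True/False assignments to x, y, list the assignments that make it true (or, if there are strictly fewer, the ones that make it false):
is true only for:
  x=True, y=False;
  x=True, y=True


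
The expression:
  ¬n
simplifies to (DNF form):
¬n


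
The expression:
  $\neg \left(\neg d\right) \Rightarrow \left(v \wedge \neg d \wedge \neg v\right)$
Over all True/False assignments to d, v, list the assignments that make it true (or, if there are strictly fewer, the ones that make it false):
is true only for:
  d=False, v=False;
  d=False, v=True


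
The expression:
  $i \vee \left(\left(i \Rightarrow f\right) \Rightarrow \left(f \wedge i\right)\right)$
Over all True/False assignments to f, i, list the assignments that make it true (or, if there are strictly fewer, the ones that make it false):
is true only for:
  f=False, i=True;
  f=True, i=True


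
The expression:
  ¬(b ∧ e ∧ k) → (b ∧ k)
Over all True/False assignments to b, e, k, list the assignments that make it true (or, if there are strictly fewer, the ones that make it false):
is true only for:
  b=True, e=False, k=True;
  b=True, e=True, k=True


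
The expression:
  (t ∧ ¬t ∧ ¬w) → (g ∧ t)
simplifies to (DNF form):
True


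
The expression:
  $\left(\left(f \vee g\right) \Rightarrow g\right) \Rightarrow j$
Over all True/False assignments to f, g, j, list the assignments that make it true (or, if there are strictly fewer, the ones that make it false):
is false only for:
  f=False, g=False, j=False;
  f=False, g=True, j=False;
  f=True, g=True, j=False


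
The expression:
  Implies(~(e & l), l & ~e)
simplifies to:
l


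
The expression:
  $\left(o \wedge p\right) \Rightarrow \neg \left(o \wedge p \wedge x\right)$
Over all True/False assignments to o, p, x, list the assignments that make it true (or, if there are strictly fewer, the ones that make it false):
is false only for:
  o=True, p=True, x=True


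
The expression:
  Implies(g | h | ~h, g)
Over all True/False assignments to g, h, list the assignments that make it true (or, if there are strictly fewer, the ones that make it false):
is true only for:
  g=True, h=False;
  g=True, h=True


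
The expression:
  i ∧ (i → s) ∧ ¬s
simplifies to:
False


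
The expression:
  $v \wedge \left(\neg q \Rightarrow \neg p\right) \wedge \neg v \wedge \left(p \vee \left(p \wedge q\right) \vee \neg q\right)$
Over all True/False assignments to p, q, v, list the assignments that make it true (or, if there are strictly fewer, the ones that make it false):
is never true.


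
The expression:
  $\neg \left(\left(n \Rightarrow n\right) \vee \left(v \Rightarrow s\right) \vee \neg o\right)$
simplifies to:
$\text{False}$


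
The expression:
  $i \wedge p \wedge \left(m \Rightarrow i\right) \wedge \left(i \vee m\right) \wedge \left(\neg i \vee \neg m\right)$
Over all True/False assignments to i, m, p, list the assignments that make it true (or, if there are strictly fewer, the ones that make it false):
is true only for:
  i=True, m=False, p=True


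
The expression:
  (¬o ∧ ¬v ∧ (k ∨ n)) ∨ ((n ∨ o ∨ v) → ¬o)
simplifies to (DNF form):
¬o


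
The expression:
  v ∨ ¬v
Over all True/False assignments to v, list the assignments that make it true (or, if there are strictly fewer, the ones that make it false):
is always true.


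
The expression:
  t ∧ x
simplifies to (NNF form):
t ∧ x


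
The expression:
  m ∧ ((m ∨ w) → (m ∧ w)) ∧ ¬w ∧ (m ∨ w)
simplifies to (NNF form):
False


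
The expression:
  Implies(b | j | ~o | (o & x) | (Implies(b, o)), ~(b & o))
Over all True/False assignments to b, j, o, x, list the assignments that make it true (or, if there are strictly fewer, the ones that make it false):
is false only for:
  b=True, j=False, o=True, x=False;
  b=True, j=False, o=True, x=True;
  b=True, j=True, o=True, x=False;
  b=True, j=True, o=True, x=True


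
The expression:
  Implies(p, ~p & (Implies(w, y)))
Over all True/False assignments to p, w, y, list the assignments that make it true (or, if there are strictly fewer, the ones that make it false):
is true only for:
  p=False, w=False, y=False;
  p=False, w=False, y=True;
  p=False, w=True, y=False;
  p=False, w=True, y=True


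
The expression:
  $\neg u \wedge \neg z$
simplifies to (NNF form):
$\neg u \wedge \neg z$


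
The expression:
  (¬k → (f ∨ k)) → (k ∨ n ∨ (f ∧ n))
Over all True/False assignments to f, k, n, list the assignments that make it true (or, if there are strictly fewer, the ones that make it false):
is false only for:
  f=True, k=False, n=False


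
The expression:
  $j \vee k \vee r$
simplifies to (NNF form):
$j \vee k \vee r$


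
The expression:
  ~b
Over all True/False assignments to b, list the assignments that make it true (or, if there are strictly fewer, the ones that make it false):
is true only for:
  b=False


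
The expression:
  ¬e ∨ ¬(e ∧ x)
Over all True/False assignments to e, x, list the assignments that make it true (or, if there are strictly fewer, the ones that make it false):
is false only for:
  e=True, x=True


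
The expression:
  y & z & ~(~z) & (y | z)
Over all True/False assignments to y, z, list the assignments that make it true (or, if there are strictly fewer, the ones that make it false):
is true only for:
  y=True, z=True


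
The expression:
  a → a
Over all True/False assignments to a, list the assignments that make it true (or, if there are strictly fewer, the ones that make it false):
is always true.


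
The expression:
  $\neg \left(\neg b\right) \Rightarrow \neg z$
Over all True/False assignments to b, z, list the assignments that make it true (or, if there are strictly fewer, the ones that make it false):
is false only for:
  b=True, z=True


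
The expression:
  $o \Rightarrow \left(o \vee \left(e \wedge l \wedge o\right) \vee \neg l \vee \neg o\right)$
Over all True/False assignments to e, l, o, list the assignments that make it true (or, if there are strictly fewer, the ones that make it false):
is always true.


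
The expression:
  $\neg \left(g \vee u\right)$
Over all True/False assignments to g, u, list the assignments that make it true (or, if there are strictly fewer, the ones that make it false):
is true only for:
  g=False, u=False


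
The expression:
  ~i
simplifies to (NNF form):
~i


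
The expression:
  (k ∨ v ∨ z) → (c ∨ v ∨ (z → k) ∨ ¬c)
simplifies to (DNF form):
True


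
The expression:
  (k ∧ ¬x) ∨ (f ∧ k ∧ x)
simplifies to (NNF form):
k ∧ (f ∨ ¬x)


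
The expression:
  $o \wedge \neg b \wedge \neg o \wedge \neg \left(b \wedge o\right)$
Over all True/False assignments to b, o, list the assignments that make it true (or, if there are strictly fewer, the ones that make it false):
is never true.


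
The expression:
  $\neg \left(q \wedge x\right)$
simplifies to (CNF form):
$\neg q \vee \neg x$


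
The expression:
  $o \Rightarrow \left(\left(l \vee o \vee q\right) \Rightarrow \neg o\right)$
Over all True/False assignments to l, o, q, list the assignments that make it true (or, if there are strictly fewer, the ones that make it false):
is true only for:
  l=False, o=False, q=False;
  l=False, o=False, q=True;
  l=True, o=False, q=False;
  l=True, o=False, q=True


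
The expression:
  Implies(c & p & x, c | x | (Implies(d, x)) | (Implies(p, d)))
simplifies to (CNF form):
True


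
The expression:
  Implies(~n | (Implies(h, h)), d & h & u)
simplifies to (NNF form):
d & h & u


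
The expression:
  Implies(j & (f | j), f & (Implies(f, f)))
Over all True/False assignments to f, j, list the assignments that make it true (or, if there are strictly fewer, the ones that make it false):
is false only for:
  f=False, j=True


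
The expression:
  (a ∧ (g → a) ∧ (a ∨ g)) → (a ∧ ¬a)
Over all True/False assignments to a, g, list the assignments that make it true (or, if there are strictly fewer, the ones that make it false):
is true only for:
  a=False, g=False;
  a=False, g=True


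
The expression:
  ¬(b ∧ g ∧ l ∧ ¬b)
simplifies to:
True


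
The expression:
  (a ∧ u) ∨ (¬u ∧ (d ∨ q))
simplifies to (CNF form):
(a ∨ ¬u) ∧ (d ∨ q ∨ u)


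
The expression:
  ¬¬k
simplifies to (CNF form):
k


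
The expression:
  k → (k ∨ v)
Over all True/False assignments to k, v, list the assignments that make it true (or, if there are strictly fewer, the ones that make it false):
is always true.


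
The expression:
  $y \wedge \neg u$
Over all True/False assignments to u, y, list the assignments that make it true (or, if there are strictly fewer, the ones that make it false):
is true only for:
  u=False, y=True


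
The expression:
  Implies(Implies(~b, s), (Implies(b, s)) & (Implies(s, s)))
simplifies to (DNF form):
s | ~b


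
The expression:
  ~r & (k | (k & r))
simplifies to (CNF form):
k & ~r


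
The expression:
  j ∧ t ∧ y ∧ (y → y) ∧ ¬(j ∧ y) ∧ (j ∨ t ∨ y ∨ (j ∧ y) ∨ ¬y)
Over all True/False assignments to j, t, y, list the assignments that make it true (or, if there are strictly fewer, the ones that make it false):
is never true.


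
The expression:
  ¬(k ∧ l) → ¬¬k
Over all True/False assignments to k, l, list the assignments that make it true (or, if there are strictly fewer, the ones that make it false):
is true only for:
  k=True, l=False;
  k=True, l=True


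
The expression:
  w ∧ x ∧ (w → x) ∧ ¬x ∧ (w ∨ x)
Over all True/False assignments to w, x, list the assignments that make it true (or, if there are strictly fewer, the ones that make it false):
is never true.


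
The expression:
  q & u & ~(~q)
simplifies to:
q & u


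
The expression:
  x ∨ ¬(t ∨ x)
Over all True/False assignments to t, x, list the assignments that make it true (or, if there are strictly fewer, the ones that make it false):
is false only for:
  t=True, x=False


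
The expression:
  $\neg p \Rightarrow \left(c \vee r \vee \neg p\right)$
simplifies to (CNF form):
$\text{True}$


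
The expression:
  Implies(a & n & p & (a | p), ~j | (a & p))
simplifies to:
True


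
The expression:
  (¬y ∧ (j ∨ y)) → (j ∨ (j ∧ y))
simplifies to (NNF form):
True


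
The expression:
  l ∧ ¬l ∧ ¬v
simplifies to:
False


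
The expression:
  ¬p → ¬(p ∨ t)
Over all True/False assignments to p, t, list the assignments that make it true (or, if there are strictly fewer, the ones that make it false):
is false only for:
  p=False, t=True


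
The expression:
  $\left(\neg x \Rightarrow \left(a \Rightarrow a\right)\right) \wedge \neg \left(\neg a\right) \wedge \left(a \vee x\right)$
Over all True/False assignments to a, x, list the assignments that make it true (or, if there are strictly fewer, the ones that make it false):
is true only for:
  a=True, x=False;
  a=True, x=True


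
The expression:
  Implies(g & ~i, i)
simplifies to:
i | ~g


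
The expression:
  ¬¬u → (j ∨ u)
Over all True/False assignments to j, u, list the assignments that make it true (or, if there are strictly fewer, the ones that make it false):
is always true.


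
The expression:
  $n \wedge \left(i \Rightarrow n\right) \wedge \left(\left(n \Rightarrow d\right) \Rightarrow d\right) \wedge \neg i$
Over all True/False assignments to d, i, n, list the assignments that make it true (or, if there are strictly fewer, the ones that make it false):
is true only for:
  d=False, i=False, n=True;
  d=True, i=False, n=True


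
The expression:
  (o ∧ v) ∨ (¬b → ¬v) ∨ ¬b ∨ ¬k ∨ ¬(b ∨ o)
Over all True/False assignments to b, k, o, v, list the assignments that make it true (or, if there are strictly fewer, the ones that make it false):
is always true.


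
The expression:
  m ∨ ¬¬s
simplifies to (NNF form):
m ∨ s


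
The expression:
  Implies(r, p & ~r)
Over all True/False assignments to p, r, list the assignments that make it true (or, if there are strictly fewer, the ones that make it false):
is true only for:
  p=False, r=False;
  p=True, r=False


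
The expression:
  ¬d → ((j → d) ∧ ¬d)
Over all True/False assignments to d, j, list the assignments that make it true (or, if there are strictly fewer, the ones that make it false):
is false only for:
  d=False, j=True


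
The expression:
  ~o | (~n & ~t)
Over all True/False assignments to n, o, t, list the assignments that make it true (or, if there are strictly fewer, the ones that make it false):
is false only for:
  n=False, o=True, t=True;
  n=True, o=True, t=False;
  n=True, o=True, t=True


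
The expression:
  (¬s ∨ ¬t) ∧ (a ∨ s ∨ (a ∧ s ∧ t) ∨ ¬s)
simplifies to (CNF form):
¬s ∨ ¬t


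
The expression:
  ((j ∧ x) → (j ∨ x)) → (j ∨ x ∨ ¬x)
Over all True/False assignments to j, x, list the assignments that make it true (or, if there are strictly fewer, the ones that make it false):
is always true.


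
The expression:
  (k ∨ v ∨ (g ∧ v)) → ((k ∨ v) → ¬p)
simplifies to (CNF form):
(¬k ∨ ¬p) ∧ (¬p ∨ ¬v)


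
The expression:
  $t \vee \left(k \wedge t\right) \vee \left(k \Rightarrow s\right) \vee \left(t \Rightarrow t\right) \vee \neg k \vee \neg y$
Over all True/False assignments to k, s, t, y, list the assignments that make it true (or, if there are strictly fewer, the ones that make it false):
is always true.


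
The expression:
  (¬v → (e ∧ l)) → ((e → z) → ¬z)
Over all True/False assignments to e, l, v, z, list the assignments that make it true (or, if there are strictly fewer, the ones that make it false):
is false only for:
  e=False, l=False, v=True, z=True;
  e=False, l=True, v=True, z=True;
  e=True, l=False, v=True, z=True;
  e=True, l=True, v=False, z=True;
  e=True, l=True, v=True, z=True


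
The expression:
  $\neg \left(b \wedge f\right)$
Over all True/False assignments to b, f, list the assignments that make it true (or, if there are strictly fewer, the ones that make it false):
is false only for:
  b=True, f=True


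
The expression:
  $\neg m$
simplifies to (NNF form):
$\neg m$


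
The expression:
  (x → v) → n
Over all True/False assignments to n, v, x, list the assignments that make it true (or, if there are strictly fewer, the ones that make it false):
is false only for:
  n=False, v=False, x=False;
  n=False, v=True, x=False;
  n=False, v=True, x=True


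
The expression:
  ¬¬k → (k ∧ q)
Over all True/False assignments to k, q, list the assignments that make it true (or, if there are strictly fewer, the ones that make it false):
is false only for:
  k=True, q=False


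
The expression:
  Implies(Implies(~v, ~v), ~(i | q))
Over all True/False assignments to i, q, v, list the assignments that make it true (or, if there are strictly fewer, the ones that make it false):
is true only for:
  i=False, q=False, v=False;
  i=False, q=False, v=True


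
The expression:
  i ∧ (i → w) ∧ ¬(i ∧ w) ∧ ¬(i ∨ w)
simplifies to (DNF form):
False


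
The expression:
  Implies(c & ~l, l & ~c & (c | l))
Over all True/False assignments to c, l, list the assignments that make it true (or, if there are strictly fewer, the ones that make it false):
is false only for:
  c=True, l=False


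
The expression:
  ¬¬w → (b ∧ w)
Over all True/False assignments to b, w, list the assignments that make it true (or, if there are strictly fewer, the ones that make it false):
is false only for:
  b=False, w=True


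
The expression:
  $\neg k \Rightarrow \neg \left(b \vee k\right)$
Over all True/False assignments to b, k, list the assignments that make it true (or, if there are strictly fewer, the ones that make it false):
is false only for:
  b=True, k=False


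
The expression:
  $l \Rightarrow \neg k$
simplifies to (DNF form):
$\neg k \vee \neg l$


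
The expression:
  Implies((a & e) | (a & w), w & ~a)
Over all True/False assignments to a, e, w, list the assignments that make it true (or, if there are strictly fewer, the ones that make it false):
is false only for:
  a=True, e=False, w=True;
  a=True, e=True, w=False;
  a=True, e=True, w=True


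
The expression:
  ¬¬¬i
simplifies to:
¬i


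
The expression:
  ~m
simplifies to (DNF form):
~m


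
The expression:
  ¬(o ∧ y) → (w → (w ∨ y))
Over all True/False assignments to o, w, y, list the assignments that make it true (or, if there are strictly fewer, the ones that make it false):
is always true.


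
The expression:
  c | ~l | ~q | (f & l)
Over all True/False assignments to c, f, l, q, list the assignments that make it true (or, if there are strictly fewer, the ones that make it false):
is false only for:
  c=False, f=False, l=True, q=True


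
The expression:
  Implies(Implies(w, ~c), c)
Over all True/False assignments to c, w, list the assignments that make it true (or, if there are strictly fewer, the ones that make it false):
is true only for:
  c=True, w=False;
  c=True, w=True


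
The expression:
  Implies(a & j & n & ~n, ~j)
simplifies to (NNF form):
True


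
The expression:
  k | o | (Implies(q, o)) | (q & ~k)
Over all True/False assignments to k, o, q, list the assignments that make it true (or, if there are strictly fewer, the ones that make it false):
is always true.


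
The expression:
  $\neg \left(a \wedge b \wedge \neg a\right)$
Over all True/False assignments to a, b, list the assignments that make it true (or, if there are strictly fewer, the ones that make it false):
is always true.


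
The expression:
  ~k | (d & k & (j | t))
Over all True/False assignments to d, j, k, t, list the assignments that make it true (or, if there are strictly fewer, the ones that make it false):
is false only for:
  d=False, j=False, k=True, t=False;
  d=False, j=False, k=True, t=True;
  d=False, j=True, k=True, t=False;
  d=False, j=True, k=True, t=True;
  d=True, j=False, k=True, t=False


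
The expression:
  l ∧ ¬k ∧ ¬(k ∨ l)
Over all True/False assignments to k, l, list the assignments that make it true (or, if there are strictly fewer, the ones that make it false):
is never true.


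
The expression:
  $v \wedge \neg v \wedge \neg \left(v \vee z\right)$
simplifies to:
$\text{False}$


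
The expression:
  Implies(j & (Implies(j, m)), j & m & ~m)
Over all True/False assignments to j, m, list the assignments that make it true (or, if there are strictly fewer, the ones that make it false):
is false only for:
  j=True, m=True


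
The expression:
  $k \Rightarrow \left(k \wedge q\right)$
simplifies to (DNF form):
$q \vee \neg k$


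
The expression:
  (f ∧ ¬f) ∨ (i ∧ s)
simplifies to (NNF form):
i ∧ s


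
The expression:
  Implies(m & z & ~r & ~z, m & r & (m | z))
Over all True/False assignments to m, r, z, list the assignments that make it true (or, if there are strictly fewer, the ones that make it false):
is always true.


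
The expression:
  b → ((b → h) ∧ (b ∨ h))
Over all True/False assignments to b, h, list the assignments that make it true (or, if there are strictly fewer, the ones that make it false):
is false only for:
  b=True, h=False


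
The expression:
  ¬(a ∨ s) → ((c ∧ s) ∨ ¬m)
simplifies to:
a ∨ s ∨ ¬m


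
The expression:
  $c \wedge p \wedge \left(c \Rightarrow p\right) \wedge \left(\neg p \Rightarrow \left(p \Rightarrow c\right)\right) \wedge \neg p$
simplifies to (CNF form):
$\text{False}$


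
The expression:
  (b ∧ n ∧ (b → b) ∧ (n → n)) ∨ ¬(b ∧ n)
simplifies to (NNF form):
True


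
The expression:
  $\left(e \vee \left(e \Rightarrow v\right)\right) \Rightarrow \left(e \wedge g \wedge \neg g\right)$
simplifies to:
$\text{False}$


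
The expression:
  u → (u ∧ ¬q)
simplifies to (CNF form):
¬q ∨ ¬u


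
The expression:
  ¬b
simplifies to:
¬b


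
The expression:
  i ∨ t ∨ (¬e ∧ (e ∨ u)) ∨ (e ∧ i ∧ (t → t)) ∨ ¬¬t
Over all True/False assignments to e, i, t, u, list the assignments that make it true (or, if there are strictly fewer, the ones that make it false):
is false only for:
  e=False, i=False, t=False, u=False;
  e=True, i=False, t=False, u=False;
  e=True, i=False, t=False, u=True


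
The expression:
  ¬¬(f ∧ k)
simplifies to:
f ∧ k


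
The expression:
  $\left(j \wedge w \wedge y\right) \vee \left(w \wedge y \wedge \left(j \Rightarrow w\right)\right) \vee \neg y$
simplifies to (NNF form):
$w \vee \neg y$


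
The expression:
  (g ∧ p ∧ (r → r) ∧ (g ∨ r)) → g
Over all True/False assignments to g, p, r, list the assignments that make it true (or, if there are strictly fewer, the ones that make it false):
is always true.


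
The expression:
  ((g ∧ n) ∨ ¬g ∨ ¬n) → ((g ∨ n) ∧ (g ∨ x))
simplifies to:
g ∨ (n ∧ x)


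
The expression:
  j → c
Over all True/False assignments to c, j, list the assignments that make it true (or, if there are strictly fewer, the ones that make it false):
is false only for:
  c=False, j=True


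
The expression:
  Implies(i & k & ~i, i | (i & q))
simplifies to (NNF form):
True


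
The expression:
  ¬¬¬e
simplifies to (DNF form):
¬e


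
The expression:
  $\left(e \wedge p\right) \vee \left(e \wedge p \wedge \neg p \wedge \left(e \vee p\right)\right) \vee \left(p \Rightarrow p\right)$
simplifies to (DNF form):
$\text{True}$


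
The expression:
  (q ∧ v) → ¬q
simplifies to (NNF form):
¬q ∨ ¬v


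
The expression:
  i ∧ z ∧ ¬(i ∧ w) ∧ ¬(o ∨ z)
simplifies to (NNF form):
False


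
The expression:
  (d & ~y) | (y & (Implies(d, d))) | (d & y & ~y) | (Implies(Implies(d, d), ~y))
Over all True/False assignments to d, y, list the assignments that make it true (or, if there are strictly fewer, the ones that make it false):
is always true.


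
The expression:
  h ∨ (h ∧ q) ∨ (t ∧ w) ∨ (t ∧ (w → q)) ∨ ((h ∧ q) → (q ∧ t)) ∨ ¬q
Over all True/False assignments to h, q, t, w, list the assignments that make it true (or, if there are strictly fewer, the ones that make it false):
is always true.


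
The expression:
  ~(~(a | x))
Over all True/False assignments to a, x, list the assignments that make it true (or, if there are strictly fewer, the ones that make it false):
is false only for:
  a=False, x=False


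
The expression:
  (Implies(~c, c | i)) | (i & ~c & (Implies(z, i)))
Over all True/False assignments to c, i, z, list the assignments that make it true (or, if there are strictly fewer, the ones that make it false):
is false only for:
  c=False, i=False, z=False;
  c=False, i=False, z=True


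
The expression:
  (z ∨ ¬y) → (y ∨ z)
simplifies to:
y ∨ z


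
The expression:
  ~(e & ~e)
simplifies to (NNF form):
True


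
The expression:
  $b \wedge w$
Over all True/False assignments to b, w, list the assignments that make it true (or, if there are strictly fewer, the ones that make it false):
is true only for:
  b=True, w=True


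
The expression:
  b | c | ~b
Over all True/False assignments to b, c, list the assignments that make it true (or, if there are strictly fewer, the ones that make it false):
is always true.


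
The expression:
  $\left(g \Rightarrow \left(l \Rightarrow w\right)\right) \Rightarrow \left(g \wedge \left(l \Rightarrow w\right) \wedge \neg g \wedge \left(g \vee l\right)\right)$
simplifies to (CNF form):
$g \wedge l \wedge \neg w$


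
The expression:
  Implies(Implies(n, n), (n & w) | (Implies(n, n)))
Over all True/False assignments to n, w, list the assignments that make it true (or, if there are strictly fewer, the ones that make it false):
is always true.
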